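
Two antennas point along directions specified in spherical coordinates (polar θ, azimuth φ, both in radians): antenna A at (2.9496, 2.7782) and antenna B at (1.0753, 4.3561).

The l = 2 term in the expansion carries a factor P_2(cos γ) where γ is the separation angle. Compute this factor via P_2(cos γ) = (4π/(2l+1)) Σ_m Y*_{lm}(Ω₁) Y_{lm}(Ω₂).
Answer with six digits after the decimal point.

-0.171570

Term-by-term m-sum for l=2 (normalisation 4π/5 = 2.513274):
  m=-2: Y*=+0.010511-0.009345i  Y=-0.226209-0.195449i  product -0.004204+0.000060i
  m=-1: Y*=+0.135256-0.051435i  Y=-0.112713+0.302851i  product +0.000332+0.046760i
  m=+0: Y*=+0.596332-0.000000i  Y=-0.101490+0.000000i  product -0.060522+0.000000i
  m=+1: Y*=-0.135256-0.051435i  Y=+0.112713+0.302851i  product +0.000332-0.046760i
  m=+2: Y*=+0.010511+0.009345i  Y=-0.226209+0.195449i  product -0.004204-0.000060i
Total Σ_m = -0.068266+0.000000i. Multiply by 2.513274: -0.171570+0.000000i. P_2(cos γ) = -0.171570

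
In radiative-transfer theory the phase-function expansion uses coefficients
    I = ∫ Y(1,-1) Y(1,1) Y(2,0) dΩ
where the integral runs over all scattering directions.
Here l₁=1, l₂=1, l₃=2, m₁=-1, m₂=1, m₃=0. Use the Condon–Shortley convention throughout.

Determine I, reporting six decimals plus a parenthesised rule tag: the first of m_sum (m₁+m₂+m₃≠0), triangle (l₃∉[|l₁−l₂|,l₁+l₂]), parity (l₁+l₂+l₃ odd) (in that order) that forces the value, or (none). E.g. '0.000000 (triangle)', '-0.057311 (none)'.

0.126157 (none)

Checks pass: Σm=0; 4 even; l₃=2∈[0,2].
(2·1+1)(2·1+1)(2·2+1) = 45
Δ: 0! 2! 2! / 5! → 1/30
sum: t=0:+1/1 = 1/1
3j²(1 1 2; 0 0 0) = Δ·Π!·Σ² = 2/15  (sign +1)
sum: t=0:+1/4 = 1/4
3j²(1 1 2; -1 1 0) = Δ·Π!·Σ² = 1/30  (sign +1)
combine: 4πI² = 45·2/15·1/30 = 1/5
take √, sign +1: I = 0.12615663
No selection rule forces the value: the integral is nonzero (none).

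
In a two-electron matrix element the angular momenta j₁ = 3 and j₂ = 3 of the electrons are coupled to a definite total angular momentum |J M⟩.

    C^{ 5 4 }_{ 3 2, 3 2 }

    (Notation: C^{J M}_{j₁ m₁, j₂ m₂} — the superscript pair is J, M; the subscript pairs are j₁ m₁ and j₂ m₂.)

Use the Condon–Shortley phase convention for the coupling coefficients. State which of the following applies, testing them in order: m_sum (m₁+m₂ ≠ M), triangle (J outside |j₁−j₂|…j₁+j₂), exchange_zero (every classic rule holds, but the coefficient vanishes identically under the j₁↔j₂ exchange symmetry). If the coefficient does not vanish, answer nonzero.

exchange_zero

m-sum: m₁+m₂ = 2+2 = 4, M = 4  ✓
triangle: |j₁−j₂| = 0 ≤ J = 5 ≤ j₁+j₂ = 6  ✓
exchange: j₁=j₂ and m₁=m₂, and (−1)^(j₁+j₂−J) = (−1)^1 = −1 forces ⟨j₁m₁;j₂m₂|JM⟩ = −⟨j₂m₂;j₁m₁|JM⟩ = −⟨j₁m₁;j₂m₂|JM⟩ ⇒ the coefficient vanishes identically
Racah sum check: Σ_k collapses to 0 ⇒ CG = 0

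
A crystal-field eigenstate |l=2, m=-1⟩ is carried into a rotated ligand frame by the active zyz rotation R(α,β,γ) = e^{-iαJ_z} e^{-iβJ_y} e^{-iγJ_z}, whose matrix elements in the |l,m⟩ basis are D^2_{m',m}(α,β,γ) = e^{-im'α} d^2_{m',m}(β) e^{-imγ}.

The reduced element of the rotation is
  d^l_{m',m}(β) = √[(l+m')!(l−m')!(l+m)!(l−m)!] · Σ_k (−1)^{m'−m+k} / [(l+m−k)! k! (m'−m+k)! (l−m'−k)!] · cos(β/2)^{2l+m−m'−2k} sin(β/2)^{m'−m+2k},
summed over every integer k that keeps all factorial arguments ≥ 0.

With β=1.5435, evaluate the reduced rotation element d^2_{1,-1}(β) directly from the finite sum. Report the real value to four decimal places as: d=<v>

d=0.5129

d^2_{1,-1}(β=1.5435) via the finite sum:
Half-angle: c=0.716691, s=0.697391. N=√(6·1·1·6)=6.000000
Admissible k: 0..1 (factorial args all ≥0)
  k=0: (−1)^2·6.0000/(2)·0.7167^2·0.6974^2 = +0.749441
  k=1: (−1)^3·6.0000/(6)·0.7167^0·0.6974^4 = -0.236540
d^2_{1,-1}(1.5435) = +0.749441 -0.236540 = +0.512902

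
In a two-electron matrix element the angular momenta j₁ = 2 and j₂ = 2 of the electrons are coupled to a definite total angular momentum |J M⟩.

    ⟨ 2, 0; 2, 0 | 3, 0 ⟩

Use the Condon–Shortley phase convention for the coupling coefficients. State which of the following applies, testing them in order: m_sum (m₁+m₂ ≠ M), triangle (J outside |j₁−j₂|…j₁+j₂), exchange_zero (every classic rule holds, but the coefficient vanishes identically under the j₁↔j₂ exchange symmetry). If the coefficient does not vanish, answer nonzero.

exchange_zero

m-sum: m₁+m₂ = 0+0 = 0, M = 0  ✓
triangle: |j₁−j₂| = 0 ≤ J = 3 ≤ j₁+j₂ = 4  ✓
exchange: j₁=j₂ and m₁=m₂, and (−1)^(j₁+j₂−J) = (−1)^1 = −1 forces ⟨j₁m₁;j₂m₂|JM⟩ = −⟨j₂m₂;j₁m₁|JM⟩ = −⟨j₁m₁;j₂m₂|JM⟩ ⇒ the coefficient vanishes identically
Racah sum check: Σ_k collapses to 0 ⇒ CG = 0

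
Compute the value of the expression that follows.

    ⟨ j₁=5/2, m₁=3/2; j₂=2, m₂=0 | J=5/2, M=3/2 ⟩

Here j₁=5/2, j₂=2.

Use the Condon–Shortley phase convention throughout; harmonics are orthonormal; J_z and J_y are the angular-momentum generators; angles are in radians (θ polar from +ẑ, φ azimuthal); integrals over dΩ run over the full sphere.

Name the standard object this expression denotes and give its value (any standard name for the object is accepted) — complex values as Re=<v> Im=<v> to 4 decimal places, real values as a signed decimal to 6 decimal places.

This is a Clebsch–Gordan (vector-coupling) coefficient.
j₁+j₂−J=2  J+j₁−j₂=3  J−j₁+j₂=2  j₁+j₂+J+1=8
(j₁±m₁, j₂±m₂, J±M) = (4,1,2,2,4,1)
P² = 288/35
sum k=0..1:
  [0] +1/8 = 1/8
  [1] −1/6 = -1/6
S = -1/24
C² = P²·S² = 1/70 ; C = -0.119523

Clebsch–Gordan coefficient, −√(1/70) ≈ -0.119523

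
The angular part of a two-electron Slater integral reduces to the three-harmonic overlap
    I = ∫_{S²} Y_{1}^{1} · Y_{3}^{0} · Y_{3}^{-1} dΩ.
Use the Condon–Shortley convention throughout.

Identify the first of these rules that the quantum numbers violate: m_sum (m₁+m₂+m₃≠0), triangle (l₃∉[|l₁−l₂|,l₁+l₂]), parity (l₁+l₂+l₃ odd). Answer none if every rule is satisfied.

azimuthal sum: 1 + 0 − 1 = 0  ✓
2 ≤ 3 ≤ 4 (triangle on l)  ✓
L = 1 + 3 + 3 = 7 (odd)  ✗

parity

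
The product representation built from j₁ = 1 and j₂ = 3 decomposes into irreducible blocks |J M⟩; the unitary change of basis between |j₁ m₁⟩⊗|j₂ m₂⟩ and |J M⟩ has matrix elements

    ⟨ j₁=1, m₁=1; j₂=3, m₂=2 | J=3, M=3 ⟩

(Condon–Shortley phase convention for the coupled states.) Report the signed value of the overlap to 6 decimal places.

+0.500000  (= +√(1/4))

j₁+j₂−J=1  J+j₁−j₂=1  J−j₁+j₂=5  j₁+j₂+J+1=8
(j₁±m₁, j₂±m₂, J±M) = (2,0,5,1,6,0)
P² = 3600
sum k=0..0:
  [0] +1/120 = 1/120
S = 1/120
C² = P²·S² = 1/4 ; C = +0.500000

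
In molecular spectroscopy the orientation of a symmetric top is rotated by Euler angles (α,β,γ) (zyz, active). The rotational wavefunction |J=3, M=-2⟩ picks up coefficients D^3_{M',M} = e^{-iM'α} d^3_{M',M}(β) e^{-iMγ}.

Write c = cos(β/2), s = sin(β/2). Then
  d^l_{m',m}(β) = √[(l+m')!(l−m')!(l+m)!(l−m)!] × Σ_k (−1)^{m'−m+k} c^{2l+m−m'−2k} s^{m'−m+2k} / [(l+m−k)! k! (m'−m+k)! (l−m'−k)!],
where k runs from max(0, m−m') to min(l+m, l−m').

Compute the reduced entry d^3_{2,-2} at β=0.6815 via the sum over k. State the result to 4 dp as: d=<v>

d=0.0540

d^3_{2,-2}(β=0.6815) via the finite sum:
With c≡cos(β/2)=0.942504 and s≡sin(β/2)=0.334194, N=[120·1·1·120]^{1/2}=120.000000
The bounds max(0,m−m')=0 and min(l+m,l−m')=1 give 2 terms
  k=0: (−1)^4·120.0000/(24)·0.9425^2·0.3342^4 = +0.055403
  k=1: (−1)^5·120.0000/(120)·0.9425^0·0.3342^6 = -0.001393
d^3_{2,-2}(0.6815) = +0.055403 -0.001393 = +0.054010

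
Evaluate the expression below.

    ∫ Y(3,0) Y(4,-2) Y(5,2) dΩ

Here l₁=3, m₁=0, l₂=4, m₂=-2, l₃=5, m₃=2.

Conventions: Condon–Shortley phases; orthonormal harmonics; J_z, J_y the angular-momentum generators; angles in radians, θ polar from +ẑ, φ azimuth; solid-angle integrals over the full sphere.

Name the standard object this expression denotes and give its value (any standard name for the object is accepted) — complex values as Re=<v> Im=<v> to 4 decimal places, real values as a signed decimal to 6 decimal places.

This is a Gaunt coefficient — the integral of a triple product of spherical harmonics over the sphere.
m-sum 0 ✓  L=12 even ✓  1≤5≤7 ✓
Π(2lᵢ+1) = 7×9×11 = 693
triangle coeff Δ(3,4,5) = 1/180180
Σ_t [0,2]: t=0:+1/576 t=1:−1/144 t=2:+1/576 = -1/288
(3j)²=20/1001 [(3 4 5; 0 0 0)], sign=+1
Σ_t [0,2]: t=0:+1/576 t=1:−1/480 t=2:+1/8640 = -1/4320
(3j)²=1/2145 [(3 4 5; 0 -2 2)], sign=+1
⇒ 4πI² = 12/1859
I = (+1)√(12/1859/(4π)) = 0.02266449

Gaunt coefficient, +0.022664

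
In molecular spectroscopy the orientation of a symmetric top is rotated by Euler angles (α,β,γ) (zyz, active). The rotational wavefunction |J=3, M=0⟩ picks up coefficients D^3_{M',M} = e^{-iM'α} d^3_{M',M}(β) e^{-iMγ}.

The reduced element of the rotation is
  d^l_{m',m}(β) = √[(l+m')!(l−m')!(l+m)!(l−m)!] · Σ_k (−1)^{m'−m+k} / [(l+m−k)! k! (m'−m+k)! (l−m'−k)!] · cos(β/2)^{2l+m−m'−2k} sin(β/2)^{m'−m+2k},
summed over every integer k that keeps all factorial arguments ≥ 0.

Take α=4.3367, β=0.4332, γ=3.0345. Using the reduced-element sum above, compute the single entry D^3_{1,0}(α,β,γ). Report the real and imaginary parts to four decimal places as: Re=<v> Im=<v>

Split into d^3_{1,0}(β=0.4332) × two z-phases.
c=cos(0.433200/2)=0.976634, s=sin(0.433200/2)=0.214910; N=√[24·2·6·6]=41.569219
Admissible k: 0..2 (factorial args all ≥0)
  k=0: (−1)^1·41.5692/(12)·0.9766^5·0.2149^1 = -0.661465
  k=1: (−1)^2·41.5692/(4)·0.9766^3·0.2149^3 = +0.096090
  k=2: (−1)^3·41.5692/(12)·0.9766^1·0.2149^5 = -0.001551
d^3_{1,0}(0.4332) = -0.661465 +0.096090 -0.001551 = -0.566925
Attach z-rotation phases: D = e^{-i(1)(4.3367)}·(-0.566925)·e^{-i(0)(3.0345)} = +0.208013-0.527385i

Re=0.2080 Im=-0.5274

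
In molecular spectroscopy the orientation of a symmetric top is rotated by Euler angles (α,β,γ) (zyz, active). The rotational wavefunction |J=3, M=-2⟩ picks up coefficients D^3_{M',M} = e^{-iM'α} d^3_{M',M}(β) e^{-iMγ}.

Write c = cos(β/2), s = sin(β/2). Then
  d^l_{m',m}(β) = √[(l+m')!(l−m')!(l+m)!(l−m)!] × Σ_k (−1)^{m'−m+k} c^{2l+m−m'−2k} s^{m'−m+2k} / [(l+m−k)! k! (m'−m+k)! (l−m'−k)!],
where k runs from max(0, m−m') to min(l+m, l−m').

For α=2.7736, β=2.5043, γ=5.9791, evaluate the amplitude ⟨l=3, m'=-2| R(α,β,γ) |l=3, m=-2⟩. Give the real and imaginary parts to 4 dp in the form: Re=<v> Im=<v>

Re=-0.0095 Im=0.0414

First d^3_{-2,-2}(β=2.5043), then the phase factors e^{-i(-2)α} and e^{-i(-2)γ}:
With c≡cos(β/2)=0.313281 and s≡sin(β/2)=0.949660, N=[1·120·1·120]^{1/2}=120.000000
Admissible k: 0..1 (factorial args all ≥0)
  k=0: (−1)^0·120.0000/(120)·0.3133^6·0.9497^0 = +0.000945
  k=1: (−1)^1·120.0000/(24)·0.3133^4·0.9497^2 = -0.043435
d^3_{-2,-2}(2.5043) = +0.000945 -0.043435 = -0.042490
D = (+0.741170-0.671318i)·(-0.042490)·(+0.820695-0.571367i) = -0.009548+0.041403i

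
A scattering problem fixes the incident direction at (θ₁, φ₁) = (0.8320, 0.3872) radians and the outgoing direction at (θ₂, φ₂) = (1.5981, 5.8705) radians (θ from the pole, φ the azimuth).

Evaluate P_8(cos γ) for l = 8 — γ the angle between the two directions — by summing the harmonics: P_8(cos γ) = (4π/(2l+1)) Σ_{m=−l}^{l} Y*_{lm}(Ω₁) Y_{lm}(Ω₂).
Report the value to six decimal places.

-0.083151

Addition theorem: P_8(cos γ) = (4π/17) Σ_m Y*_{lm}(Ω₁) Y_{lm}(Ω₂), m = −8…8:
  [-8]  conj(Y_{8,-8})(Ω₁) = (-0.045943, 0.002022) ; Y_{8,-8}(Ω₂) = (-0.507339, -0.081817) ; Δ = (0.023474, 0.002733)
  [-7]  conj(Y_{8,-7})(Ω₁) = (-0.152220, 0.070031) ; Y_{8,-7}(Ω₂) = (0.054354, -0.014041) ; Δ = (-0.007291, 0.005944)
  [-6]  conj(Y_{8,-6})(Ω₁) = (-0.243652, 0.260285) ; Y_{8,-6}(Ω₂) = (0.292132, -0.229302) ; Δ = (-0.011495, 0.131907)
  [-5]  conj(Y_{8,-5})(Ω₁) = (-0.164186, 0.429406) ; Y_{8,-5}(Ω₂) = (-0.031321, 0.058351) ; Δ = (-0.019914, -0.023030)
  [-4]  conj(Y_{8,-4})(Ω₁) = (0.005725, 0.260227) ; Y_{8,-4}(Ω₂) = (-0.026454, 0.330196) ; Δ = (-0.086077, -0.004994)
  [-3]  conj(Y_{8,-3})(Ω₁) = (-0.072855, -0.167993) ; Y_{8,-3}(Ω₂) = (-0.023190, -0.067102) ; Δ = (-0.009583, 0.008784)
  [-2]  conj(Y_{8,-2})(Ω₁) = (-0.265464, -0.259688) ; Y_{8,-2}(Ω₂) = (-0.213257, -0.231026) ; Δ = (-0.003383, 0.116709)
  [-1]  conj(Y_{8,-1})(Ω₁) = (0.014889, 0.006071) ; Y_{8,-1}(Ω₂) = (0.066911, 0.029296) ; Δ = (0.000818, 0.000842)
  [+0]  conj(Y_{8,0})(Ω₁) = (0.369619, -0.000000) ; Y_{8,0}(Ω₂) = (0.309539, 0.000000) ; Δ = (0.114411, 0.000000)
  [+1]  conj(Y_{8,1})(Ω₁) = (-0.014889, 0.006071) ; Y_{8,1}(Ω₂) = (-0.066911, 0.029296) ; Δ = (0.000818, -0.000842)
  [+2]  conj(Y_{8,2})(Ω₁) = (-0.265464, 0.259688) ; Y_{8,2}(Ω₂) = (-0.213257, 0.231026) ; Δ = (-0.003383, -0.116709)
  [+3]  conj(Y_{8,3})(Ω₁) = (0.072855, -0.167993) ; Y_{8,3}(Ω₂) = (0.023190, -0.067102) ; Δ = (-0.009583, -0.008784)
  [+4]  conj(Y_{8,4})(Ω₁) = (0.005725, -0.260227) ; Y_{8,4}(Ω₂) = (-0.026454, -0.330196) ; Δ = (-0.086077, 0.004994)
  [+5]  conj(Y_{8,5})(Ω₁) = (0.164186, 0.429406) ; Y_{8,5}(Ω₂) = (0.031321, 0.058351) ; Δ = (-0.019914, 0.023030)
  [+6]  conj(Y_{8,6})(Ω₁) = (-0.243652, -0.260285) ; Y_{8,6}(Ω₂) = (0.292132, 0.229302) ; Δ = (-0.011495, -0.131907)
  [+7]  conj(Y_{8,7})(Ω₁) = (0.152220, 0.070031) ; Y_{8,7}(Ω₂) = (-0.054354, -0.014041) ; Δ = (-0.007291, -0.005944)
  [+8]  conj(Y_{8,8})(Ω₁) = (-0.045943, -0.002022) ; Y_{8,8}(Ω₂) = (-0.507339, 0.081817) ; Δ = (0.023474, -0.002733)
Accumulated sum (-0.112488, 0.000000); after 4π/(2l+1) scaling, (-0.083151, 0.000000) ⇒ P_8 = -0.083151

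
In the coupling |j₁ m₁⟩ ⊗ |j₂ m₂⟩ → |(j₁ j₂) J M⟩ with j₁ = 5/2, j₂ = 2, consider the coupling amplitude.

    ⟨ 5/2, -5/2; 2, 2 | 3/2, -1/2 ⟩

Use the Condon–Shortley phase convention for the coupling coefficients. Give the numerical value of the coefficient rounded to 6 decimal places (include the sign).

-0.617213

j₁+j₂−J=3  J+j₁−j₂=2  J−j₁+j₂=1  j₁+j₂+J+1=7
(j₁±m₁, j₂±m₂, J±M) = (0,5,4,0,1,2)
P² = 384/7
sum k=3..3:
  [3] −1/12 = -1/12
S = -1/12
C² = P²·S² = 8/21 ; C = -0.617213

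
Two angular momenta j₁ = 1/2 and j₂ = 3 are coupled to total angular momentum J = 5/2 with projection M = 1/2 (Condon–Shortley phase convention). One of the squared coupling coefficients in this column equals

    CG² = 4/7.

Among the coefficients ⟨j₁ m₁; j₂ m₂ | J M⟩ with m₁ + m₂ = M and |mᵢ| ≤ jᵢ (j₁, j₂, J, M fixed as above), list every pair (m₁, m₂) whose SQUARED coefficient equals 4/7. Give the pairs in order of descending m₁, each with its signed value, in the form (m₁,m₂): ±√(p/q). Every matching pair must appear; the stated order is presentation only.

Admissible pairs with m₁+m₂ = M = 1/2: (-1/2,1), (1/2,0)
  (m₁,m₂)=(1/2,0): CG² = 3/7, CG = +√(3/7)
  (m₁,m₂)=(-1/2,1): CG² = 4/7, CG = −√(4/7)   ← matches the target
Pairs with CG² = 4/7: (-1/2,1): −√(4/7)

(-1/2,1): −√(4/7)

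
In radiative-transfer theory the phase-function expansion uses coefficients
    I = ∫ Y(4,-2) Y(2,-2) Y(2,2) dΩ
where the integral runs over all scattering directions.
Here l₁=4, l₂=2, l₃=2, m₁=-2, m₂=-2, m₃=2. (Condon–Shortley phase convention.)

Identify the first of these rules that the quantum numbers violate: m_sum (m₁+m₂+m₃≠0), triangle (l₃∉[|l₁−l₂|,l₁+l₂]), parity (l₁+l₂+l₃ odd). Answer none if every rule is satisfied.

azimuthal sum: -2 − 2 + 2 = -2  ✗
2 ≤ 2 ≤ 6 (triangle on l)
L = 4 + 2 + 2 = 8 (even)

m_sum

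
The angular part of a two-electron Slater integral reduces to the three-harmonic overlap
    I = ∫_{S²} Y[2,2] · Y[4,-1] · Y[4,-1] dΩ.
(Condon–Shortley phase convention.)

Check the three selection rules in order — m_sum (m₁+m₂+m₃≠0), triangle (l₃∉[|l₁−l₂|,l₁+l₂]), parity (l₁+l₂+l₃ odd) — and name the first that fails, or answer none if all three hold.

none

Σmᵢ = 0  ✓
l₃∈[|l₁−l₂|,l₁+l₂]=[2,6], have l₃=4  ✓
Σlᵢ = 10 ⇒ even  ✓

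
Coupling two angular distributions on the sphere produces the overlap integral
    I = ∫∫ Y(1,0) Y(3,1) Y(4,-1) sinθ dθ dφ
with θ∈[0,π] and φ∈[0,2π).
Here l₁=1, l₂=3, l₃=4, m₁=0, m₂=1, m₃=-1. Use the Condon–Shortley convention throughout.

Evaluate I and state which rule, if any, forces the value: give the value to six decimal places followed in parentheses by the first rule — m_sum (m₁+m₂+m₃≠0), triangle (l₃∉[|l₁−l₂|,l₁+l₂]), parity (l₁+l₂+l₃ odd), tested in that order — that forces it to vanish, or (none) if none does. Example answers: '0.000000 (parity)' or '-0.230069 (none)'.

-0.238414 (none)

Checks pass: Σm=0; 8 even; l₃=4∈[2,4].
(2·1+1)(2·3+1)(2·4+1) = 189
Δ: 0! 2! 6! / 9! → 1/252
sum: t=0:+1/36 = 1/36
3j²(1 3 4; 0 0 0) = Δ·Π!·Σ² = 4/63  (sign +1)
sum: t=0:+1/48 = 1/48
3j²(1 3 4; 0 1 -1) = Δ·Π!·Σ² = 5/84  (sign -1)
combine: 4πI² = 189·4/63·5/84 = 5/7
take √, sign -1: I = -0.23841361
No selection rule forces the value: the integral is nonzero (none).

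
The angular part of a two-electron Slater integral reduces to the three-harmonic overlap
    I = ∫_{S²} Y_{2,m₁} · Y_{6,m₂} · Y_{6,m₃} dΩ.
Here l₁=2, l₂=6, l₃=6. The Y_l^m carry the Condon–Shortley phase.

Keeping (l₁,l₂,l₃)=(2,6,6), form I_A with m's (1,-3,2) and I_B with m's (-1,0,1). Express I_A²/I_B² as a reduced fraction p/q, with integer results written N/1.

l's match ⇒ only the (l;m) 3-j factors differ between A and B.
A: triangle coeff Δ(2,6,6) = 1/90090; Σ_t [0,1]: t=0:+1/60480 t=1:−1/161280 = 1/96768; (3j)²=15/1001 [(2 6 6; 1 -3 2)], sign=+1
B: triangle coeff Δ(2,6,6) = 1/90090; Σ_t [1,2]: t=1:−1/28800 t=2:+1/34560 = -1/172800; (3j)²=1/1430 [(2 6 6; -1 0 1)], sign=+1
I_A²/I_B² = (15/1001)/(1/1430) = 150/7

150/7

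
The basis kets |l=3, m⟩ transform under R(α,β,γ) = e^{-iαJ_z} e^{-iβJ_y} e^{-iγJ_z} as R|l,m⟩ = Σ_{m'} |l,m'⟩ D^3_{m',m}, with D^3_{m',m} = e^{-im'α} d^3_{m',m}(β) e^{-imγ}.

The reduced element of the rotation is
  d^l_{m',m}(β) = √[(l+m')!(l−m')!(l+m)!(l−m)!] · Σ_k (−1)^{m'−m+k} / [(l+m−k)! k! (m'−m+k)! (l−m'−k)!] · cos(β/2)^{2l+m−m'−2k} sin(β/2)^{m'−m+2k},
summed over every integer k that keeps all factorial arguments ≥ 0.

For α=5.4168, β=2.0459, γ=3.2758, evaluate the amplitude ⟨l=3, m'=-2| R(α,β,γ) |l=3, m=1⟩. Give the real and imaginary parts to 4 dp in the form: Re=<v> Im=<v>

D^3_{-2,1}(5.4168,2.0459,3.2758) = e^{-i·-2·5.4168}·d^3_{-2,1}(2.0459)·e^{-i·1·3.2758}. Compute d first:
c=cos(2.045900/2)=0.520850, s=sin(2.045900/2)=0.853648; N=√[1·120·24·2]=75.894664
The bounds max(0,m−m')=3 and min(l+m,l−m')=4 give 2 terms
  k=3: (−1)^0·75.8947/(12)·0.5208^3·0.8536^3 = +0.555910
  k=4: (−1)^1·75.8947/(24)·0.5208^1·0.8536^5 = -0.746633
d^3_{-2,1}(2.0459) = +0.555910 -0.746633 = -0.190723
Attach z-rotation phases: D = e^{-i(-2)(5.4168)}·(-0.190723)·e^{-i(1)(3.2758)} = -0.055666-0.182419i

Re=-0.0557 Im=-0.1824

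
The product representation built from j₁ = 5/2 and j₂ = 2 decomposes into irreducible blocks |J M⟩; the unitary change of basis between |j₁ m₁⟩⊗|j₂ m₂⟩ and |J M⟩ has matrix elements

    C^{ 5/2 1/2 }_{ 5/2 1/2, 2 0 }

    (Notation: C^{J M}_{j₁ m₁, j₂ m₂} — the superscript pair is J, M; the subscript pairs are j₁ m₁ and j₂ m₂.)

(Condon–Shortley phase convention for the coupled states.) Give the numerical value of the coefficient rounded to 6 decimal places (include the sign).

j₁+j₂−J=2  J+j₁−j₂=3  J−j₁+j₂=2  j₁+j₂+J+1=8
(j₁±m₁, j₂±m₂, J±M) = (3,2,2,2,3,2)
P² = 72/35
sum k=0..2:
  [0] +1/8 = 1/8
  [1] −1/2 = -1/2
  [2] +1/24 = 1/24
S = -1/3
C² = P²·S² = 8/35 ; C = -0.478091

−√(8/35) ≈ -0.478091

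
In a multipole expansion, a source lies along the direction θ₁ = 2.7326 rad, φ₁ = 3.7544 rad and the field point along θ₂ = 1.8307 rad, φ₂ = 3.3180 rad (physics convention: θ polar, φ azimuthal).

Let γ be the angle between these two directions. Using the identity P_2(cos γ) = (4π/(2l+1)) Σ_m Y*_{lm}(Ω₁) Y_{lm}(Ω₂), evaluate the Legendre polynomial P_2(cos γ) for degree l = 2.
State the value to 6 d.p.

0.011761

Term-by-term m-sum for l=2 (normalisation 4π/5 = 2.513274):
  m=-2: (+0.020671+0.057487i) × (+0.338542-0.124658i) = +0.014164+0.016885i  (running Σ = +0.014164+0.016885i)
  m=-1: (+0.230597+0.162134i) × (+0.188890-0.033672i) = +0.049017+0.022861i  (running Σ = +0.063181+0.039746i)
  m=0: (+0.481142-0.000000i) × (-0.252904+0.000000i) = -0.121683+0.000000i  (running Σ = -0.058502+0.039746i)
  m=1: (-0.230597+0.162134i) × (-0.188890-0.033672i) = +0.049017-0.022861i  (running Σ = -0.009485+0.016885i)
  m=2: (+0.020671-0.057487i) × (+0.338542+0.124658i) = +0.014164-0.016885i  (running Σ = +0.004679+0.000000i)
Σ over m = +0.004679+0.000000i; ×(4π/5) → +0.011761+0.000000i. Real part: 0.011761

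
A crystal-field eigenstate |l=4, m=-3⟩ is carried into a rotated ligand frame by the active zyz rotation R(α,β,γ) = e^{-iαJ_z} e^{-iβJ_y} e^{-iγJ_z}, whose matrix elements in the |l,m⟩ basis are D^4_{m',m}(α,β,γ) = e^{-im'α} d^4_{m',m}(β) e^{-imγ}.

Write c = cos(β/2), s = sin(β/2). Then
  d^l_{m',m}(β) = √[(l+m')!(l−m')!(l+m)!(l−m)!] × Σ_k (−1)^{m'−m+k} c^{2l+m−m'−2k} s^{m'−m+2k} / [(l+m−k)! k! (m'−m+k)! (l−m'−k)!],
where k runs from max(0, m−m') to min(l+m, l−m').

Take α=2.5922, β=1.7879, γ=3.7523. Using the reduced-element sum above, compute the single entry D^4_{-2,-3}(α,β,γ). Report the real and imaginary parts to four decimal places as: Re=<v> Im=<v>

Re=-0.2989 Im=-0.2693

D^4_{-2,-3}(2.5922,1.7879,3.7523) = e^{-i·-2·2.5922}·d^4_{-2,-3}(1.7879)·e^{-i·-3·3.7523}. Compute d first:
With c≡cos(β/2)=0.626338 and s≡sin(β/2)=0.779552, N=[2·720·1·5040]^{1/2}=2693.993318
k∈{0,1} keeps every argument non-negative
  k=0: (−1)^1·2693.9933/(720)·0.6263^7·0.7796^1 = -0.110298
  k=1: (−1)^2·2693.9933/(240)·0.6263^5·0.7796^3 = +0.512582
d^4_{-2,-3}(1.7879) = -0.110298 +0.512582 = +0.402283
Phases: e^{-i·(-2)·2.5922}=+0.454678-0.890656i, e^{-i·(-3)·3.7523}=+0.258361-0.966048i ⇒ D=-0.298874-0.269269i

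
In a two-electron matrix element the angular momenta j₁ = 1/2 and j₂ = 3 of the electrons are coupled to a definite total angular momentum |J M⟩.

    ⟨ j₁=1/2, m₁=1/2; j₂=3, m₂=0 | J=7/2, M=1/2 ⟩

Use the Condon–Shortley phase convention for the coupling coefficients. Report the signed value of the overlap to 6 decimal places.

triangle: 0!*1!*6!/8! = 720/40320
(j±m)!: 1!*0!*3!*3!*4!*3! = 5184
prefactor² = (2J+1)*Δ*N² = 5184/7
  k=0: +1/(0!*0!*0!*3!*1!*3!) = 1/36
Σ = 1/36  ⇒  CG² = 5184/7*(1/36)² = 4/7
CG = +√(4/7) = +0.755929

+0.755929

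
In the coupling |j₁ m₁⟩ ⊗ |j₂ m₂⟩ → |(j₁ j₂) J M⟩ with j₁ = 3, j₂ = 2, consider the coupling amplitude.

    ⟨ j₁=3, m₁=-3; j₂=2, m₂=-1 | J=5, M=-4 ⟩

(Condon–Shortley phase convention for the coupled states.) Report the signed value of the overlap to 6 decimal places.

triangle: 0!·6!·4!/11! = 17280/39916800
(j±m)!: 0!·6!·1!·3!·1!·9! = 1567641600
prefactor² = (2J+1)·Δ·N² = 7464960
  k=0: +1/(0!·0!·6!·1!·0!·3!) = 1/4320
Σ = 1/4320  ⇒  CG² = 7464960·(1/4320)² = 2/5
CG = +√(2/5) = +0.632456

+√(2/5) = +0.632456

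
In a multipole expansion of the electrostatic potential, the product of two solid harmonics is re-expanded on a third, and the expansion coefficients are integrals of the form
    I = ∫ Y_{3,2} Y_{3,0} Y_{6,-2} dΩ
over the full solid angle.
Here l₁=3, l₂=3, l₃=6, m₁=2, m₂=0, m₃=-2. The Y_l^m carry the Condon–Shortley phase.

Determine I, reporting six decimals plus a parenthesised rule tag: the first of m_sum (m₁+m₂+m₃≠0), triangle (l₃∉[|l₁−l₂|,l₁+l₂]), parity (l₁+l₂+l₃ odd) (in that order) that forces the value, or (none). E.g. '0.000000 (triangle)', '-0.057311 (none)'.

0.177420 (none)

Rules hold: Σm=0, L=12 even, 0≤6≤6.
N = 7·7·13 = 637
Δ = 0!·6!·6!/13! = 1/12012
Racah Σ t=0..0: t=0:+1/1296 = 1/1296
⇒ 3j(3 3 6; 0 0 0)² = 100/3003, sgn +1
Racah Σ t=0..0: t=0:+1/4320 = 1/4320
⇒ 3j(3 3 6; 2 0 -2)² = 8/429, sgn +1
4πI² = N·(3j₀)²·(3jₘ)² = 5600/14157
I = +1·√(0.395564/4π) = 0.17742036
No selection rule forces the value: the integral is nonzero (none).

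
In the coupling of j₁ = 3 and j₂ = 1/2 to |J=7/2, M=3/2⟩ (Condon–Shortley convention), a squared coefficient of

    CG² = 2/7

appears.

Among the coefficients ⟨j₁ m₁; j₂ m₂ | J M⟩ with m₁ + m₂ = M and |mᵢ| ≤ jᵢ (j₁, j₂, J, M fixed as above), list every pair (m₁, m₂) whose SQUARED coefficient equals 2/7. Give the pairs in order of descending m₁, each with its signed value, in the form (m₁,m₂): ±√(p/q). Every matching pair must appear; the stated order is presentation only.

(2,-1/2): +√(2/7)

Admissible pairs with m₁+m₂ = M = 3/2: (1,1/2), (2,-1/2)
  (m₁,m₂)=(2,-1/2): CG² = 2/7, CG = +√(2/7)   ← matches the target
  (m₁,m₂)=(1,1/2): CG² = 5/7, CG = +√(5/7)
Pairs with CG² = 2/7: (2,-1/2): +√(2/7)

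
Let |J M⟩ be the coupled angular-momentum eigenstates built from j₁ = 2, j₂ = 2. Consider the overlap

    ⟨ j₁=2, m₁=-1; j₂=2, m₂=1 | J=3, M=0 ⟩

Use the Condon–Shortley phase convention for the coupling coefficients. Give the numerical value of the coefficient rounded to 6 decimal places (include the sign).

-0.632456

√[7·1!3!3!/8! · 1!3!3!1!3!3!] = √(81/10)
  +(−1)^0/∏(0,1,3,3,0,0)! = 1/36  (running 1/36)
  +(−1)^1/∏(1,0,2,2,1,1)! = -1/4  (running -2/9)
⟨..|..⟩ = √(81/10)·(-2/9) = -0.632456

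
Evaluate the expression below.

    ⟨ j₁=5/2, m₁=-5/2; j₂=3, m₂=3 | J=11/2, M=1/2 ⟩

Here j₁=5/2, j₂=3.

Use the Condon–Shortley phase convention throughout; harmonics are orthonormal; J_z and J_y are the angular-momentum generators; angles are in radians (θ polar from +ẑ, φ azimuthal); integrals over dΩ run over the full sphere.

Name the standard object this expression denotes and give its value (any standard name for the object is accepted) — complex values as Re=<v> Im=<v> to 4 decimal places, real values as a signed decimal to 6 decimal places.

This is a Clebsch–Gordan (vector-coupling) coefficient.
j₁+j₂−J=0  J+j₁−j₂=5  J−j₁+j₂=6  j₁+j₂+J+1=12
(j₁±m₁, j₂±m₂, J±M) = (0,5,6,0,6,5)
P² = 1244160000/77
sum k=0..0:
  [0] +1/86400 = 1/86400
S = 1/86400
C² = P²·S² = 1/462 ; C = +0.046524

Clebsch–Gordan coefficient, +√(1/462) ≈ +0.046524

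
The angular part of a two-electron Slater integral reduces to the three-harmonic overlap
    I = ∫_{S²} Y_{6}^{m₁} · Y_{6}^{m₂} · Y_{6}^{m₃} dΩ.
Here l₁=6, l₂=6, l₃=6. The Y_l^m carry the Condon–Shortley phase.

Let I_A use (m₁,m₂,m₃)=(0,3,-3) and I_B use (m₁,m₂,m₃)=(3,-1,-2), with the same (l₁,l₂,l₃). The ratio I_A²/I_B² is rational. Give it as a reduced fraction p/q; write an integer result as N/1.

1849/378

l's match ⇒ only the (l;m) 3-j factors differ between A and B.
A: triangle coeff Δ(6,6,6) = 1/325909584; Σ_t [3,6]: t=3:−1/933120 t=4:+1/276480 t=5:−1/691200 t=6:+1/18662400 = 43/37324800; (3j)²=1849/184756 [(6 6 6; 0 3 -3)], sign=-1
B: triangle coeff Δ(6,6,6) = 1/325909584; Σ_t [0,3]: t=0:+1/3110400 t=1:−1/276480 t=2:+1/207360 t=3:−1/1244160 = 1/1382400; (3j)²=189/92378 [(6 6 6; 3 -1 -2)], sign=+1
I_A²/I_B² = (1849/184756)/(189/92378) = 1849/378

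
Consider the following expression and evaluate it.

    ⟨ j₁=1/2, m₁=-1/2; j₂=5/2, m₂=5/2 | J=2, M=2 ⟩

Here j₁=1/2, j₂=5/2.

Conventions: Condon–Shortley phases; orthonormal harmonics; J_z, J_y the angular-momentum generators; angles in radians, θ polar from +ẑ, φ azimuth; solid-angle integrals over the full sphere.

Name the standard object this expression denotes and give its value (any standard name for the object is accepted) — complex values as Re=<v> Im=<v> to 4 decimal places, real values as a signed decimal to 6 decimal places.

This is a Clebsch–Gordan (vector-coupling) coefficient.
√[5·1!0!4!/6! · 0!1!5!0!4!0!] = √(480)
  +(−1)^1/∏(1,0,0,4,0,0)! = -1/24  (running -1/24)
⟨..|..⟩ = √(480)·(-1/24) = -0.912871

Clebsch–Gordan coefficient, −√(5/6) ≈ -0.912871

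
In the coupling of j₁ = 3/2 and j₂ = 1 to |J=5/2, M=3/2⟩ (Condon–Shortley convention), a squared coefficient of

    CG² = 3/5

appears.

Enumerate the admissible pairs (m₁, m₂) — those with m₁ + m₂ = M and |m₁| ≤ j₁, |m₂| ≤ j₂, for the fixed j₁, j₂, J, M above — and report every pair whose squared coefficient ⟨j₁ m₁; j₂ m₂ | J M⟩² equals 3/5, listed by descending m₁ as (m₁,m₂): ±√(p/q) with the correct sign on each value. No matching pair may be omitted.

Admissible pairs with m₁+m₂ = M = 3/2: (1/2,1), (3/2,0)
  (m₁,m₂)=(3/2,0): CG² = 2/5, CG = +√(2/5)
  (m₁,m₂)=(1/2,1): CG² = 3/5, CG = +√(3/5)   ← matches the target
Pairs with CG² = 3/5: (1/2,1): +√(3/5)

(1/2,1): +√(3/5)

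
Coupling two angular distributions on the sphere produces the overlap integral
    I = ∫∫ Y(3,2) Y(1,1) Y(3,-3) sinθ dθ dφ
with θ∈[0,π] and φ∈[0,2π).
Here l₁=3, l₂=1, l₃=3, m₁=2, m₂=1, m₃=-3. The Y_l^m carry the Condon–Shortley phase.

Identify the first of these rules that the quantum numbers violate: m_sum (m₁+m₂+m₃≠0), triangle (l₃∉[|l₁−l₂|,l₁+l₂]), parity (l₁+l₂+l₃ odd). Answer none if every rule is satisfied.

parity

azimuthal sum: 2 + 1 − 3 = 0  ✓
2 ≤ 3 ≤ 4 (triangle on l)  ✓
L = 3 + 1 + 3 = 7 (odd)  ✗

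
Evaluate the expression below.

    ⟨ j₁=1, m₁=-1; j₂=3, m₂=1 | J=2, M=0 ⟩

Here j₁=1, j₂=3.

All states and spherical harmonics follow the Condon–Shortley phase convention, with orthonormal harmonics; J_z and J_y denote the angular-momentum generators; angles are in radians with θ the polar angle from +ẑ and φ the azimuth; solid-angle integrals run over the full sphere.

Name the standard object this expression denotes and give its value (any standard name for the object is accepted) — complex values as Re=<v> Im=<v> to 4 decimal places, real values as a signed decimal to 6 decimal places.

This is a Clebsch–Gordan (vector-coupling) coefficient.
j₁+j₂−J=2  J+j₁−j₂=0  J−j₁+j₂=4  j₁+j₂+J+1=7
(j₁±m₁, j₂±m₂, J±M) = (0,2,4,2,2,2)
P² = 128/7
sum k=2..2:
  [2] +1/8 = 1/8
S = 1/8
C² = P²·S² = 2/7 ; C = +0.534522

Clebsch–Gordan coefficient, +√(2/7) ≈ +0.534522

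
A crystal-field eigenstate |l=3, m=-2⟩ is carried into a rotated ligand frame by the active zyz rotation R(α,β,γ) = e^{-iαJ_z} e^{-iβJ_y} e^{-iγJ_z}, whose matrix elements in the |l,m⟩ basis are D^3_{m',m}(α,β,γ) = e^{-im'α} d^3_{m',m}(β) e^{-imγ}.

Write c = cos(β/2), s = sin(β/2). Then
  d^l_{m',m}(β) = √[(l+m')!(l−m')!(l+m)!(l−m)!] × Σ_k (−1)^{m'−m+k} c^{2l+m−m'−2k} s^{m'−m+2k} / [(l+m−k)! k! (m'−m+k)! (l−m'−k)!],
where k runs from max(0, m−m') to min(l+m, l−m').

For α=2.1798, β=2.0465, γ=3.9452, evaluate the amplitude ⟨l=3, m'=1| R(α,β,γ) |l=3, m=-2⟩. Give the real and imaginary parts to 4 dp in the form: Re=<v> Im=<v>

Re=0.1610 Im=-0.1038

First d^3_{1,-2}(β=2.0465), then the phase factors e^{-i(1)α} and e^{-i(-2)γ}:
c=cos(2.046500/2)=0.520594, s=sin(2.046500/2)=0.853804; N=√[24·2·1·120]=75.894664
Admissible k: 0..1 (factorial args all ≥0)
  k=0: (−1)^3·75.8947/(12)·0.5206^3·0.8538^3 = -0.555395
  k=1: (−1)^4·75.8947/(24)·0.5206^1·0.8538^5 = +0.746949
d^3_{1,-2}(2.0465) = -0.555395 +0.746949 = +0.191554
Phases: e^{-i·(1)·2.1798}=-0.572051-0.820218i, e^{-i·(-2)·3.9452}=-0.036410+0.999337i ⇒ D=+0.161002-0.103785i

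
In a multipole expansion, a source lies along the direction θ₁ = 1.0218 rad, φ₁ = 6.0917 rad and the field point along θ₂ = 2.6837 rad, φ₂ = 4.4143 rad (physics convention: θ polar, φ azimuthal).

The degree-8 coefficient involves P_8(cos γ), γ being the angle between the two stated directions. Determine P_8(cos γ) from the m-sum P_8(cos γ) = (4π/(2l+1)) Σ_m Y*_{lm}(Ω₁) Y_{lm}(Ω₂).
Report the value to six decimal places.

-0.050562

Summing Y*_{l m}(θ₁,φ₁)·Y_{l m}(θ₂,φ₂) over m ∈ [−8, 8]; prefactor 4π/(2·8+1) = 0.739198:
  m=-8: Y*=(0.005623, -0.144421)  Y=(-0.000546, 0.000516)  product (0.000071, 0.000082)
  m=-7: Y*=(0.080762, -0.344307)  Y=(-0.005307, -0.003009)  product (-0.001465, 0.001584)
  m=-6: Y*=(0.183209, -0.408187)  Y=(0.006717, -0.030358)  product (-0.011161, -0.008303)
  m=-5: Y*=(0.119671, -0.170000)  Y=(0.111302, -0.008963)  product (0.011796, -0.019994)
  m=-4: Y*=(-0.162698, 0.156487)  Y=(0.105765, 0.266004)  product (-0.058834, -0.026728)
  m=-3: Y*=(-0.282203, 0.182663)  Y=(-0.386717, 0.310510)  product (0.052414, -0.158266)
  m=-2: Y*=(0.058771, -0.023677)  Y=(-0.389160, -0.264061)  product (-0.029123, -0.006305)
  m=-1: Y*=(0.338641, -0.065649)  Y=(-0.007443, 0.024224)  product (-0.000930, 0.008692)
  m=+0: Y*=(-0.012739, -0.000000)  Y=(-0.475834, 0.000000)  product (0.006062, 0.000000)
  m=+1: Y*=(-0.338641, -0.065649)  Y=(0.007443, 0.024224)  product (-0.000930, -0.008692)
  m=+2: Y*=(0.058771, 0.023677)  Y=(-0.389160, 0.264061)  product (-0.029123, 0.006305)
  m=+3: Y*=(0.282203, 0.182663)  Y=(0.386717, 0.310510)  product (0.052414, 0.158266)
  m=+4: Y*=(-0.162698, -0.156487)  Y=(0.105765, -0.266004)  product (-0.058834, 0.026728)
  m=+5: Y*=(-0.119671, -0.170000)  Y=(-0.111302, -0.008963)  product (0.011796, 0.019994)
  m=+6: Y*=(0.183209, 0.408187)  Y=(0.006717, 0.030358)  product (-0.011161, 0.008303)
  m=+7: Y*=(-0.080762, -0.344307)  Y=(0.005307, -0.003009)  product (-0.001465, -0.001584)
  m=+8: Y*=(0.005623, 0.144421)  Y=(-0.000546, -0.000516)  product (0.000071, -0.000082)
Accumulated sum (-0.068401, 0.000000); after 4π/(2l+1) scaling, (-0.050562, 0.000000) ⇒ P_8 = -0.050562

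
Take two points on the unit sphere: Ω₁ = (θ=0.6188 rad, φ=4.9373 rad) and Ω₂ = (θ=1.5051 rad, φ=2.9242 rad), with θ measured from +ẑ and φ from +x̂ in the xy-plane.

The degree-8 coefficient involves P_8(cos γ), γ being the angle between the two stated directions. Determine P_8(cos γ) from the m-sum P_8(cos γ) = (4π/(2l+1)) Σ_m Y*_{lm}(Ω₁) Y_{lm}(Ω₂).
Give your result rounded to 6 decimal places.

Expand P_8 via completeness: Σ_{m} conj(Y_{8,m}) at Ω₁ times Y_{8,m} at Ω₂ —
  term(m=-8) = -0.00309 - 0.00129j   from Y*(Ω₁)=-0.00150 + 0.00643j, Y(Ω₂)=-0.08488 + 0.49944j
  term(m=-7) = 0.00022 + 0.00494j   from Y*(Ω₁)=-0.03711 - 0.00013j, Y(Ω₂)=-0.00654 - 0.13316j
  term(m=-6) = -0.03941 + 0.02091j   from Y*(Ω₁)=-0.02818 - 0.12524j, Y(Ω₂)=-0.09151 - 0.33529j
  term(m=-5) = 0.03758 + 0.02802j   from Y*(Ω₁)=0.27282 - 0.13052j, Y(Ω₂)=0.07211 + 0.13722j
  term(m=-4) = -0.02784 + 0.13846j   from Y*(Ω₁)=0.29452 + 0.37088j, Y(Ω₂)=0.19239 + 0.22784j
  term(m=-3) = 0.06473 - 0.01611j   from Y*(Ω₁)=-0.25321 + 0.31651j, Y(Ω₂)=-0.13080 - 0.09988j
  term(m=-2) = -0.00546 - 0.00666j   from Y*(Ω₁)=0.02807 + 0.01355j, Y(Ω₂)=-0.25062 - 0.11640j
  term(m=-1) = -0.02989 + 0.06312j   from Y*(Ω₁)=-0.09244 + 0.40407j, Y(Ω₂)=0.16453 + 0.03634j
  term(m=+0) = -0.02873 + 0.00000j   from Y*(Ω₁)=-0.10647 + 0.00000j, Y(Ω₂)=0.26985 + 0.00000j
  term(m=+1) = -0.02989 - 0.06312j   from Y*(Ω₁)=0.09244 + 0.40407j, Y(Ω₂)=-0.16453 + 0.03634j
  term(m=+2) = -0.00546 + 0.00666j   from Y*(Ω₁)=0.02807 - 0.01355j, Y(Ω₂)=-0.25062 + 0.11640j
  term(m=+3) = 0.06473 + 0.01611j   from Y*(Ω₁)=0.25321 + 0.31651j, Y(Ω₂)=0.13080 - 0.09988j
  term(m=+4) = -0.02784 - 0.13846j   from Y*(Ω₁)=0.29452 - 0.37088j, Y(Ω₂)=0.19239 - 0.22784j
  term(m=+5) = 0.03758 - 0.02802j   from Y*(Ω₁)=-0.27282 - 0.13052j, Y(Ω₂)=-0.07211 + 0.13722j
  term(m=+6) = -0.03941 - 0.02091j   from Y*(Ω₁)=-0.02818 + 0.12524j, Y(Ω₂)=-0.09151 + 0.33529j
  term(m=+7) = 0.00022 - 0.00494j   from Y*(Ω₁)=0.03711 - 0.00013j, Y(Ω₂)=0.00654 - 0.13316j
  term(m=+8) = -0.00309 + 0.00129j   from Y*(Ω₁)=-0.00150 - 0.00643j, Y(Ω₂)=-0.08488 - 0.49944j
Σ over m = -0.03503 - 0.00000j; ×(4π/17) → -0.02589 - 0.00000j. Real part: -0.025891

-0.025891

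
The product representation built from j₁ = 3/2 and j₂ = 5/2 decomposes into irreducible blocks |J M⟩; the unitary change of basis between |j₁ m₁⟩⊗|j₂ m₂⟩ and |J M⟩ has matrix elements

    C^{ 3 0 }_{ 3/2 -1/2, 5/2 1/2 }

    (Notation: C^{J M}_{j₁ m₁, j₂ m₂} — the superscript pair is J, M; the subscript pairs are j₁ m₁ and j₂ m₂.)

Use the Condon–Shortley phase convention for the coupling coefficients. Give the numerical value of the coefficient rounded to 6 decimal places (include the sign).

-0.447214

√[7·1!2!4!/8! · 1!2!3!2!3!3!] = √(36/5)
  +(−1)^0/∏(0,1,2,3,0,1)! = 1/12  (running 1/12)
  +(−1)^1/∏(1,0,1,2,1,2)! = -1/4  (running -1/6)
⟨..|..⟩ = √(36/5)·(-1/6) = -0.447214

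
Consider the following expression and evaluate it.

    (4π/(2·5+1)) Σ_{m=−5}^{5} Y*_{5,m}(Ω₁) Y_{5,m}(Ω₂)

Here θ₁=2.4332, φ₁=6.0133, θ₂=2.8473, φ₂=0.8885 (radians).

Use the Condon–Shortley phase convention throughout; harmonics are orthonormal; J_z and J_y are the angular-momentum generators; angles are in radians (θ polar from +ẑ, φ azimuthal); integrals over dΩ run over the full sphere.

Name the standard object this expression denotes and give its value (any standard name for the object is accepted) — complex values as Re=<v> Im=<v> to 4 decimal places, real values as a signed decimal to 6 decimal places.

Legendre polynomial (addition theorem), -0.396518

This sum is the spherical-harmonic addition theorem: it equals the Legendre polynomial P_l(cos γ) of the angle γ between the two directions.
Addition theorem: P_5(cos γ) = (4π/11) Σ_m Y*_{lm}(Ω₁) Y_{lm}(Ω₂), m = −5…5:
  [-5]  conj(Y_{5,-5})(Ω₁) = 0.01188 - 0.05279j ; Y_{5,-5}(Ω₂) = -0.00025 + 0.00092j ; Δ = 0.00005 + 0.00002j
  [-4]  conj(Y_{5,-4})(Ω₁) = -0.09421 + 0.17610j ; Y_{5,-4}(Ω₂) = 0.00911 - 0.00399j ; Δ = -0.00016 + 0.00198j
  [-3]  conj(Y_{5,-3})(Ω₁) = 0.27537 - 0.28906j ; Y_{5,-3}(Ω₂) = -0.05435 - 0.02803j ; Δ = -0.02307 + 0.00799j
  [-2]  conj(Y_{5,-2})(Ω₁) = -0.34121 + 0.20442j ; Y_{5,-2}(Ω₂) = 0.04883 + 0.23343j ; Δ = -0.06438 - 0.06967j
  [-1]  conj(Y_{5,-1})(Ω₁) = -0.01798 + 0.00497j ; Y_{5,-1}(Ω₂) = 0.33935 - 0.41768j ; Δ = -0.00402 + 0.00920j
  [+0]  conj(Y_{5,0})(Ω₁) = 0.39222 + 0.00000j ; Y_{5,0}(Ω₂) = -0.41795 + 0.00000j ; Δ = -0.16393 + 0.00000j
  [+1]  conj(Y_{5,1})(Ω₁) = 0.01798 + 0.00497j ; Y_{5,1}(Ω₂) = -0.33935 - 0.41768j ; Δ = -0.00402 - 0.00920j
  [+2]  conj(Y_{5,2})(Ω₁) = -0.34121 - 0.20442j ; Y_{5,2}(Ω₂) = 0.04883 - 0.23343j ; Δ = -0.06438 + 0.06967j
  [+3]  conj(Y_{5,3})(Ω₁) = -0.27537 - 0.28906j ; Y_{5,3}(Ω₂) = 0.05435 - 0.02803j ; Δ = -0.02307 - 0.00799j
  [+4]  conj(Y_{5,4})(Ω₁) = -0.09421 - 0.17610j ; Y_{5,4}(Ω₂) = 0.00911 + 0.00399j ; Δ = -0.00016 - 0.00198j
  [+5]  conj(Y_{5,5})(Ω₁) = -0.01188 - 0.05279j ; Y_{5,5}(Ω₂) = 0.00025 + 0.00092j ; Δ = 0.00005 - 0.00002j
Total Σ_m = -0.34709 - 0.00000j. Multiply by 1.142397: -0.39652 - 0.00000j. P_5(cos γ) = -0.396518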